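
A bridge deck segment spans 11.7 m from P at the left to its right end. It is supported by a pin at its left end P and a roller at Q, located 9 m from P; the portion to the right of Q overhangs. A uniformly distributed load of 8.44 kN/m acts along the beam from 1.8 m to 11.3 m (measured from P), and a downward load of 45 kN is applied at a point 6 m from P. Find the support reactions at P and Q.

P_x = 0, P_y = 36.83 kN, Q_y = 88.35 kN

Resultant of the distributed load: 8.44 × 9.5 = 80.18 kN at 6.55 m from P.
Taking moments about P: Q_y·9 − (8.44·9.5)·6.55 − 45·6 = 0 → Q_y = 795.179/9 = 88.3532 ≈ 88.35 kN.
ΣF_y = 0: P_y + 88.3532 − 8.44·9.5 − 45 = 0 → P_y = 36.83 kN.
ΣF_x = 0: no horizontal applied forces, so P_x = 0.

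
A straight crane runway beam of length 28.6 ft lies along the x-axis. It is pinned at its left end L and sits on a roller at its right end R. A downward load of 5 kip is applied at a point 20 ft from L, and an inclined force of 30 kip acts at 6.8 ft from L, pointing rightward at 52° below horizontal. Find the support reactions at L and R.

L_x = -18.47 kip, L_y = 19.52 kip, R_y = 9.117 kip

ΣM about L: R_y·28.6 − 5·20 − 30·sin52°·6.8 = 0 → R_y = 260.754/28.6 = 9.11727 ≈ 9.117 kip.
ΣF_y = 0: L_y + 9.11727 − 5 − 30·sin52° = 0 → L_y = 19.52 kip.
ΣF_x = 0: L_x + 30·cos52° = 0 → L_x = -18.47 kip.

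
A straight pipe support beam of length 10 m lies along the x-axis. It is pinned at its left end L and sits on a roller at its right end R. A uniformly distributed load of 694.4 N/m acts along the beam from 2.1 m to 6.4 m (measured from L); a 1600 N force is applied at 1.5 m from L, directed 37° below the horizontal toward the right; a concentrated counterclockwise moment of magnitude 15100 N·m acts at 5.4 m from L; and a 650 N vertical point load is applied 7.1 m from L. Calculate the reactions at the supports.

L_x = -1278 N, L_y = 4234 N, R_y = 365.0 N

Resultant of the distributed load: 694.4 × 4.3 = 2985.92 N at 4.25 m from L.
ΣM about L: R_y·10 − (694.4·4.3)·4.25 − 1600·sin37°·1.5 + 15100 − 650·7.1 = 0 → R_y = 3649.52/10 = 364.952 ≈ 365.0 N.
ΣF_y = 0: L_y + 364.952 − 694.4·4.3 − 1600·sin37° − 650 = 0 → L_y = 4234 N.
ΣF_x = 0: L_x + 1600·cos37° = 0 → L_x = -1278 N.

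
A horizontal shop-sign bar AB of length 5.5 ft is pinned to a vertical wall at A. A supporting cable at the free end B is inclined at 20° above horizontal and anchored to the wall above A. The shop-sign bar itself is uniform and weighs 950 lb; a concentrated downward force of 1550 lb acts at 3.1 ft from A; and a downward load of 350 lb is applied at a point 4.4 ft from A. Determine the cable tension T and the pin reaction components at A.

T = 4762 lb, A_x = 4475 lb, A_y = 1221 lb

ΣM about A: T·sin20°·5.5 − 950·2.75 − 1550·3.1 − 350·4.4 = 0 → T = 8957.5/(5.5·0.34202) = 4761.82 ≈ 4762 lb.
ΣF_x = 0: A_x − T·cos20° = 0 → A_x = 4761.82 × 0.939693 = 4475 lb.
ΣF_y = 0: A_y + T·sin20° − 950 − 1550 − 350 = 0 → A_y = 2850 − 4761.82 × 0.34202 = 1221 lb.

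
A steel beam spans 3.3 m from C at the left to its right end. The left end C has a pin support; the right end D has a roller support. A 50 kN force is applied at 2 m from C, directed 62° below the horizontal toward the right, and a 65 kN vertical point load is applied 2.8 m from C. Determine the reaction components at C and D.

ΣM about C: D_y·3.3 − 50·sin62°·2 − 65·2.8 = 0 → D_y = 270.295/3.3 = 81.9076 ≈ 81.91 kN.
ΣF_y = 0: C_y + 81.9076 − 50·sin62° − 65 = 0 → C_y = 27.24 kN.
ΣF_x = 0: C_x + 50·cos62° = 0 → C_x = -23.47 kN.

C_x = -23.47 kN, C_y = 27.24 kN, D_y = 81.91 kN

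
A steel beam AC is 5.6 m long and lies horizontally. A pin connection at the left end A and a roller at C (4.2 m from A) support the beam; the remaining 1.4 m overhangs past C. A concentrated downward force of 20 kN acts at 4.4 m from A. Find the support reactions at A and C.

A_x = 0, A_y = -0.9524 kN, C_y = 20.95 kN

Taking moments about A: C_y·4.2 − 20·4.4 = 0 → C_y = 88/4.2 = 20.9524 ≈ 20.95 kN.
ΣF_y = 0: A_y + 20.9524 − 20 = 0 → A_y = -0.9524 kN.
ΣF_x = 0: no horizontal applied forces, so A_x = 0.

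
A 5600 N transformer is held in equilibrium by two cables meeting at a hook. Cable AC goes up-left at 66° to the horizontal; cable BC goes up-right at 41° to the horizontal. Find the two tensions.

ΣF_x = 0: −T_AC·cos66° + T_BC·cos41° = 0 → T_BC = 0.538931·T_AC.
ΣF_y = 0: T_AC·sin66° + T_BC·sin41° = 5600.
Substitute: T_AC·(0.913545 + 0.538931·0.656059) = 5600 → T_AC = 4419.49 ≈ 4419 N.
Then T_BC = 0.538931 × 4419.49 = 2382 N.

T_AC = 4419 N, T_BC = 2382 N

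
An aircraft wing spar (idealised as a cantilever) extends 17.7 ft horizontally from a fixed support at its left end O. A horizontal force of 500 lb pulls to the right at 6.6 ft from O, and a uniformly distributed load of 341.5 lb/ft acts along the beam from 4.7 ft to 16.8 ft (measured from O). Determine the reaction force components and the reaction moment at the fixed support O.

Resultant of the distributed load: 341.5 × 12.1 = 4132.15 lb at 10.75 ft from O.
ΣF_x = 0: O_x + 500 = 0 → O_x = -500.0 lb.
ΣF_y = 0: O_y − 341.5·12.1 = 0 → O_y = 4132 lb.
ΣM about O: M_O − (341.5·12.1)·10.75 = 0 → M_O = 44420 lb·ft.

O_x = -500.0 lb, O_y = 4132 lb, M_O = 44420 lb·ft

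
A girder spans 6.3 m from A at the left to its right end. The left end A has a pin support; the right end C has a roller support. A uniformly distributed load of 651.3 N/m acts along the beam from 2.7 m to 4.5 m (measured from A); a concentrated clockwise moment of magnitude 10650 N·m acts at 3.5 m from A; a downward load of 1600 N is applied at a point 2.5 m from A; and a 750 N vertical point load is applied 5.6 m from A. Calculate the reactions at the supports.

Resultant of the distributed load: 651.3 × 1.8 = 1172.34 N at 3.6 m from A.
Taking moments about A: C_y·6.3 − (651.3·1.8)·3.6 − 10650 − 1600·2.5 − 750·5.6 = 0 → C_y = 23070.424/6.3 = 3661.97 ≈ 3662 N.
ΣF_y = 0: A_y + 3661.97 − 651.3·1.8 − 1600 − 750 = 0 → A_y = -139.6 N.
ΣF_x = 0: no horizontal applied forces, so A_x = 0.

A_x = 0, A_y = -139.6 N, C_y = 3662 N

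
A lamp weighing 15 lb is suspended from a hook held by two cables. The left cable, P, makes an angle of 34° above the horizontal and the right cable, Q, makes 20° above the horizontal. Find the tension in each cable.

T_P = 17.42 lb, T_Q = 15.37 lb

ΣF_x = 0: −T_P·cos34° + T_Q·cos20° = 0 → T_Q = 0.882243·T_P.
ΣF_y = 0: T_P·sin34° + T_Q·sin20° = 15.
Substitute: T_P·(0.559193 + 0.882243·0.34202) = 15 → T_P = 17.4229 ≈ 17.42 lb.
Then T_Q = 0.882243 × 17.4229 = 15.37 lb.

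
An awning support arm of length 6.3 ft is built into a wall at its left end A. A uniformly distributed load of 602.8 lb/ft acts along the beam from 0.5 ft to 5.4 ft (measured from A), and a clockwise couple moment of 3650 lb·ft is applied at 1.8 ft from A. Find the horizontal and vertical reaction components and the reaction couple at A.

Resultant of the distributed load: 602.8 × 4.9 = 2953.72 lb at 2.95 ft from A.
ΣF_x = 0: A_x = 0.
ΣF_y = 0: A_y − 602.8·4.9 = 0 → A_y = 2954 lb.
ΣM about A: M_A − (602.8·4.9)·2.95 − 3650 = 0 → M_A = 12360 lb·ft.

A_x = 0, A_y = 2954 lb, M_A = 12360 lb·ft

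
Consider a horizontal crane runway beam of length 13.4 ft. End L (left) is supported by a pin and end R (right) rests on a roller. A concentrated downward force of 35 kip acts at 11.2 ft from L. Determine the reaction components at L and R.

ΣM about L: R_y·13.4 − 35·11.2 = 0 → R_y = 392/13.4 = 29.2537 ≈ 29.25 kip.
ΣF_y = 0: L_y + 29.2537 − 35 = 0 → L_y = 5.746 kip.
ΣF_x = 0: no horizontal applied forces, so L_x = 0.

L_x = 0, L_y = 5.746 kip, R_y = 29.25 kip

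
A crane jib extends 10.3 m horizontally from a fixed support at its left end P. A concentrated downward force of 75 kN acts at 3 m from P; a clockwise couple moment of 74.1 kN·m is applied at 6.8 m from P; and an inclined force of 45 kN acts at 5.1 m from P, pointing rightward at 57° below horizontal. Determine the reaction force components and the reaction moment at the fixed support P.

ΣF_x = 0: P_x + 45·cos57° = 0 → P_x = -24.51 kN.
ΣF_y = 0: P_y − 75 − 45·sin57° = 0 → P_y = 112.7 kN.
ΣM about P: M_P − 75·3 − 74.1 − 45·sin57°·5.1 = 0 → M_P = 491.6 kN·m.

P_x = -24.51 kN, P_y = 112.7 kN, M_P = 491.6 kN·m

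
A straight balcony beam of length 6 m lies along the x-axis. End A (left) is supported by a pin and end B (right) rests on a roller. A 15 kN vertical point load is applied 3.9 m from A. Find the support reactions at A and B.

Moments about A: B_y·6 − 15·3.9 = 0 → B_y = 58.5/6 = 9.750 kN.
ΣF_y = 0: A_y + 9.75 − 15 = 0 → A_y = 5.250 kN.
ΣF_x = 0: no horizontal applied forces, so A_x = 0.

A_x = 0, A_y = 5.250 kN, B_y = 9.750 kN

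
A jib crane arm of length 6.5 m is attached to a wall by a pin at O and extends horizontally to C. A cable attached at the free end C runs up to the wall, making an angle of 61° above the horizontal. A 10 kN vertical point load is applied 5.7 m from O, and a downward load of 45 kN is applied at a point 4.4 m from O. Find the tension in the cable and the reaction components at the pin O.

ΣM about O: T·sin61°·6.5 − 10·5.7 − 45·4.4 = 0 → T = 255/(6.5·0.87462) = 44.8546 ≈ 44.85 kN.
ΣF_x = 0: O_x − T·cos61° = 0 → O_x = 44.8546 × 0.48481 = 21.75 kN.
ΣF_y = 0: O_y + T·sin61° − 10 − 45 = 0 → O_y = 55 − 44.8546 × 0.87462 = 15.77 kN.

T = 44.85 kN, O_x = 21.75 kN, O_y = 15.77 kN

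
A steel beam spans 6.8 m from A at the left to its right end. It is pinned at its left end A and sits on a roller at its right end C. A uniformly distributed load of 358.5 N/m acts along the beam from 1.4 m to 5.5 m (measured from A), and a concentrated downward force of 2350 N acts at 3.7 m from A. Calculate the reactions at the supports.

Resultant of the distributed load: 358.5 × 4.1 = 1469.85 N at 3.45 m from A.
ΣM about A: C_y·6.8 − (358.5·4.1)·3.45 − 2350·3.7 = 0 → C_y = 13765.9825/6.8 = 2024.41 ≈ 2024 N.
ΣF_y = 0: A_y + 2024.41 − 358.5·4.1 − 2350 = 0 → A_y = 1795 N.
ΣF_x = 0: no horizontal applied forces, so A_x = 0.

A_x = 0, A_y = 1795 N, C_y = 2024 N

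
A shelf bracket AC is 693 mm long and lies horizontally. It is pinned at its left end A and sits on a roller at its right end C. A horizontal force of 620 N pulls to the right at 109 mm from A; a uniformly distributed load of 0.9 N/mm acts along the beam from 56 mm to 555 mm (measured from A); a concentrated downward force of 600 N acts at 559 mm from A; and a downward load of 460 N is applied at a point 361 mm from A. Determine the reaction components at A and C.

Resultant of the distributed load: 0.9 × 499 = 449.1 N at 305.5 mm from A.
Taking moments about A: C_y·693 − (0.9·499)·305.5 − 600·559 − 460·361 = 0 → C_y = 638660.05/693 = 921.587 ≈ 921.6 N.
ΣF_y = 0: A_y + 921.587 − 0.9·499 − 600 − 460 = 0 → A_y = 587.5 N.
ΣF_x = 0: A_x + 620 = 0 → A_x = -620.0 N.

A_x = -620.0 N, A_y = 587.5 N, C_y = 921.6 N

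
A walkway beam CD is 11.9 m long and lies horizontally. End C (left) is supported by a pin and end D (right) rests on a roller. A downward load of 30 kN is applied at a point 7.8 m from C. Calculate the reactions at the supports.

C_x = 0, C_y = 10.34 kN, D_y = 19.66 kN

Taking moments about C: D_y·11.9 − 30·7.8 = 0 → D_y = 234/11.9 = 19.6639 ≈ 19.66 kN.
ΣF_y = 0: C_y + 19.6639 − 30 = 0 → C_y = 10.34 kN.
ΣF_x = 0: no horizontal applied forces, so C_x = 0.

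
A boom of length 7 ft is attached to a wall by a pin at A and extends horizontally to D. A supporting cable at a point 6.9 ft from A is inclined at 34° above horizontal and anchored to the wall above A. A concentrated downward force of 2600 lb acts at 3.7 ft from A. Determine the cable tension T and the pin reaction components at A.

ΣM about A: T·sin34°·6.9 − 2600·3.7 = 0 → T = 9620/(6.9·0.559193) = 2493.24 ≈ 2493 lb.
ΣF_x = 0: A_x − T·cos34° = 0 → A_x = 2493.24 × 0.829038 = 2067 lb.
ΣF_y = 0: A_y + T·sin34° − 2600 = 0 → A_y = 2600 − 2493.24 × 0.559193 = 1206 lb.

T = 2493 lb, A_x = 2067 lb, A_y = 1206 lb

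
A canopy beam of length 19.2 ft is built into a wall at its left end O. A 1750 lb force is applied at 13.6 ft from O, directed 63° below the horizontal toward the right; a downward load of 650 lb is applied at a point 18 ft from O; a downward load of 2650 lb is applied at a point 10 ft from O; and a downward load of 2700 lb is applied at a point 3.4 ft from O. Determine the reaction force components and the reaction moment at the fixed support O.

ΣF_x = 0: O_x + 1750·cos63° = 0 → O_x = -794.5 lb.
ΣF_y = 0: O_y − 1750·sin63° − 650 − 2650 − 2700 = 0 → O_y = 7559 lb.
ΣM about O: M_O − 1750·sin63°·13.6 − 650·18 − 2650·10 − 2700·3.4 = 0 → M_O = 68590 lb·ft.

O_x = -794.5 lb, O_y = 7559 lb, M_O = 68590 lb·ft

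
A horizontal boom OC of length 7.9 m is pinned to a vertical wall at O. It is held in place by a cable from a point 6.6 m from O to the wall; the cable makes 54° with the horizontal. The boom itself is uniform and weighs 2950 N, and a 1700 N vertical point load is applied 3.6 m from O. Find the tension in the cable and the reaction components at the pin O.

T = 3328 N, O_x = 1956 N, O_y = 1957 N

ΣM about O: T·sin54°·6.6 − 2950·3.95 − 1700·3.6 = 0 → T = 17772.5/(6.6·0.809017) = 3328.49 ≈ 3328 N.
ΣF_x = 0: O_x − T·cos54° = 0 → O_x = 3328.49 × 0.587785 = 1956 N.
ΣF_y = 0: O_y + T·sin54° − 2950 − 1700 = 0 → O_y = 4650 − 3328.49 × 0.809017 = 1957 N.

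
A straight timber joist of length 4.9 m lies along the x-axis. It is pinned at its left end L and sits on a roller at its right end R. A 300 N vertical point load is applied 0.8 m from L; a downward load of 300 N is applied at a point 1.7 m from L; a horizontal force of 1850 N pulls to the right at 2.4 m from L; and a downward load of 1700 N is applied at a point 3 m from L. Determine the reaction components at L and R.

L_x = -1850 N, L_y = 1106 N, R_y = 1194 N

Taking moments about L: R_y·4.9 − 300·0.8 − 300·1.7 − 1700·3 = 0 → R_y = 5850/4.9 = 1193.88 ≈ 1194 N.
ΣF_y = 0: L_y + 1193.88 − 300 − 300 − 1700 = 0 → L_y = 1106 N.
ΣF_x = 0: L_x + 1850 = 0 → L_x = -1850 N.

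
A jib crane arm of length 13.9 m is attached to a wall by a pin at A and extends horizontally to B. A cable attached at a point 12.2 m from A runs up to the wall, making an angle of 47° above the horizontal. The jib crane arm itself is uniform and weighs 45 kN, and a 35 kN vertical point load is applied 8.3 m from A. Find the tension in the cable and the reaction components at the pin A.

ΣM about A: T·sin47°·12.2 − 45·6.95 − 35·8.3 = 0 → T = 603.25/(12.2·0.731354) = 67.6098 ≈ 67.61 kN.
ΣF_x = 0: A_x − T·cos47° = 0 → A_x = 67.6098 × 0.681998 = 46.11 kN.
ΣF_y = 0: A_y + T·sin47° − 45 − 35 = 0 → A_y = 80 − 67.6098 × 0.731354 = 30.55 kN.

T = 67.61 kN, A_x = 46.11 kN, A_y = 30.55 kN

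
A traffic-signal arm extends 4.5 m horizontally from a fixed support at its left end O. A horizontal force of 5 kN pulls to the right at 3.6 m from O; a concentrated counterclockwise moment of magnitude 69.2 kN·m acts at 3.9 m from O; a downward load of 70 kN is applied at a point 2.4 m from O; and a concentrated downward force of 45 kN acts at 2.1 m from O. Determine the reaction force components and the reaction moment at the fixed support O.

O_x = -5.000 kN, O_y = 115.0 kN, M_O = 193.3 kN·m

ΣF_x = 0: O_x + 5 = 0 → O_x = -5.000 kN.
ΣF_y = 0: O_y − 70 − 45 = 0 → O_y = 115.0 kN.
ΣM about O: M_O + 69.2 − 70·2.4 − 45·2.1 = 0 → M_O = 193.3 kN·m.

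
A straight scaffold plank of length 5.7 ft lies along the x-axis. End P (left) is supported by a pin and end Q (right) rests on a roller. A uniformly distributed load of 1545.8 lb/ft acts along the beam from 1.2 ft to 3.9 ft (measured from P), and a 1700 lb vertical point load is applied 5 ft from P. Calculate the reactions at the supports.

Resultant of the distributed load: 1545.8 × 2.7 = 4173.66 lb at 2.55 ft from P.
Moments about P: Q_y·5.7 − (1545.8·2.7)·2.55 − 1700·5 = 0 → Q_y = 19142.833/5.7 = 3358.39 ≈ 3358 lb.
ΣF_y = 0: P_y + 3358.39 − 1545.8·2.7 − 1700 = 0 → P_y = 2515 lb.
ΣF_x = 0: no horizontal applied forces, so P_x = 0.

P_x = 0, P_y = 2515 lb, Q_y = 3358 lb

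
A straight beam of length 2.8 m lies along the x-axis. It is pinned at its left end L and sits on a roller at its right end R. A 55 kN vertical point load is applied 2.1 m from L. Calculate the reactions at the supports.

Taking moments about L: R_y·2.8 − 55·2.1 = 0 → R_y = 115.5/2.8 = 41.25 kN.
ΣF_y = 0: L_y + 41.25 − 55 = 0 → L_y = 13.75 kN.
ΣF_x = 0: no horizontal applied forces, so L_x = 0.

L_x = 0, L_y = 13.75 kN, R_y = 41.25 kN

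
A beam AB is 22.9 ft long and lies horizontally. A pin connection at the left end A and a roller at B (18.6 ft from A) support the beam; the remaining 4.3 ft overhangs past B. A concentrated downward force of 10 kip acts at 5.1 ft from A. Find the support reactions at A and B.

ΣM about A: B_y·18.6 − 10·5.1 = 0 → B_y = 51/18.6 = 2.74194 ≈ 2.742 kip.
ΣF_y = 0: A_y + 2.74194 − 10 = 0 → A_y = 7.258 kip.
ΣF_x = 0: no horizontal applied forces, so A_x = 0.

A_x = 0, A_y = 7.258 kip, B_y = 2.742 kip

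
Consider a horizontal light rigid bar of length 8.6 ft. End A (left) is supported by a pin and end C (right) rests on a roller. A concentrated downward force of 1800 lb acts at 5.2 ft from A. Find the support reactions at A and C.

A_x = 0, A_y = 711.6 lb, C_y = 1088 lb

ΣM about A: C_y·8.6 − 1800·5.2 = 0 → C_y = 9360/8.6 = 1088.37 ≈ 1088 lb.
ΣF_y = 0: A_y + 1088.37 − 1800 = 0 → A_y = 711.6 lb.
ΣF_x = 0: no horizontal applied forces, so A_x = 0.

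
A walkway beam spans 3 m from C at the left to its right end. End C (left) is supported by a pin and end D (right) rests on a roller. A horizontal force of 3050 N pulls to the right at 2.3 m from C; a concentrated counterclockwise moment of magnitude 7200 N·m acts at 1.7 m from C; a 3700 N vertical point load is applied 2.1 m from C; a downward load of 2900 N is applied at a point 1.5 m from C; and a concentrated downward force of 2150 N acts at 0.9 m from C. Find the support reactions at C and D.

Taking moments about C: D_y·3 + 7200 − 3700·2.1 − 2900·1.5 − 2150·0.9 = 0 → D_y = 6855/3 = 2285 N.
ΣF_y = 0: C_y + 2285 − 3700 − 2900 − 2150 = 0 → C_y = 6465 N.
ΣF_x = 0: C_x + 3050 = 0 → C_x = -3050 N.

C_x = -3050 N, C_y = 6465 N, D_y = 2285 N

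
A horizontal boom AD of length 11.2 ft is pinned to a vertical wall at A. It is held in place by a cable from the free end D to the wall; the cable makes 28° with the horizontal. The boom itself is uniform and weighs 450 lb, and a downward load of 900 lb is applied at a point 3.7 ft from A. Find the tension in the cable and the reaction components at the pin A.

ΣM about A: T·sin28°·11.2 − 450·5.6 − 900·3.7 = 0 → T = 5850/(11.2·0.469472) = 1112.57 ≈ 1113 lb.
ΣF_x = 0: A_x − T·cos28° = 0 → A_x = 1112.57 × 0.882948 = 982.3 lb.
ΣF_y = 0: A_y + T·sin28° − 450 − 900 = 0 → A_y = 1350 − 1112.57 × 0.469472 = 827.7 lb.

T = 1113 lb, A_x = 982.3 lb, A_y = 827.7 lb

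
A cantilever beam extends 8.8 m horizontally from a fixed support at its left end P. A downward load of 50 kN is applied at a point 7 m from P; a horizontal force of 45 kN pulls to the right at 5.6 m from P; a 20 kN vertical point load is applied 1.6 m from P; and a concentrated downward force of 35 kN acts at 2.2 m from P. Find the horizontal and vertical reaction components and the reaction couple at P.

ΣF_x = 0: P_x + 45 = 0 → P_x = -45.00 kN.
ΣF_y = 0: P_y − 50 − 20 − 35 = 0 → P_y = 105.0 kN.
ΣM about P: M_P − 50·7 − 20·1.6 − 35·2.2 = 0 → M_P = 459.0 kN·m.

P_x = -45.00 kN, P_y = 105.0 kN, M_P = 459.0 kN·m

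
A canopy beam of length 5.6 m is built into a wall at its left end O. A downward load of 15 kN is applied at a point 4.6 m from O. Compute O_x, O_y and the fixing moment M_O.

O_x = 0, O_y = 15.00 kN, M_O = 69.00 kN·m

ΣF_x = 0: O_x = 0.
ΣF_y = 0: O_y − 15 = 0 → O_y = 15.00 kN.
ΣM about O: M_O − 15·4.6 = 0 → M_O = 69.00 kN·m.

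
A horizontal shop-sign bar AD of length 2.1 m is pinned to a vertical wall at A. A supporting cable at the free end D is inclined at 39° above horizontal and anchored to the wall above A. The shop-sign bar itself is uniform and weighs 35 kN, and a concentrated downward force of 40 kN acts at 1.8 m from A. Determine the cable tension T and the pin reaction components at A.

ΣM about A: T·sin39°·2.1 − 35·1.05 − 40·1.8 = 0 → T = 108.75/(2.1·0.62932) = 82.2884 ≈ 82.29 kN.
ΣF_x = 0: A_x − T·cos39° = 0 → A_x = 82.2884 × 0.777146 = 63.95 kN.
ΣF_y = 0: A_y + T·sin39° − 35 − 40 = 0 → A_y = 75 − 82.2884 × 0.62932 = 23.21 kN.

T = 82.29 kN, A_x = 63.95 kN, A_y = 23.21 kN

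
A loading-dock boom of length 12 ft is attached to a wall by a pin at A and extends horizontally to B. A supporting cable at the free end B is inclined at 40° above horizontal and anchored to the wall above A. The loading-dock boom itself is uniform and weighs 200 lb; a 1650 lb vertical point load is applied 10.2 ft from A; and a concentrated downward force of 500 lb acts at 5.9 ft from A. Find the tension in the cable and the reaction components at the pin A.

T = 2720 lb, A_x = 2084 lb, A_y = 601.7 lb

ΣM about A: T·sin40°·12 − 200·6 − 1650·10.2 − 500·5.9 = 0 → T = 20980/(12·0.642788) = 2719.92 ≈ 2720 lb.
ΣF_x = 0: A_x − T·cos40° = 0 → A_x = 2719.92 × 0.766044 = 2084 lb.
ΣF_y = 0: A_y + T·sin40° − 200 − 1650 − 500 = 0 → A_y = 2350 − 2719.92 × 0.642788 = 601.7 lb.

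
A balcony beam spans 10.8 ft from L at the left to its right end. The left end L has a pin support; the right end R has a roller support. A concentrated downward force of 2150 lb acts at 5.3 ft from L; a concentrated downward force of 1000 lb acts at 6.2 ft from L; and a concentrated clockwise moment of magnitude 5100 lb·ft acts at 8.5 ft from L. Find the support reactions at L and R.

L_x = 0, L_y = 1049 lb, R_y = 2101 lb

ΣM about L: R_y·10.8 − 2150·5.3 − 1000·6.2 − 5100 = 0 → R_y = 22695/10.8 = 2101.39 ≈ 2101 lb.
ΣF_y = 0: L_y + 2101.39 − 2150 − 1000 = 0 → L_y = 1049 lb.
ΣF_x = 0: no horizontal applied forces, so L_x = 0.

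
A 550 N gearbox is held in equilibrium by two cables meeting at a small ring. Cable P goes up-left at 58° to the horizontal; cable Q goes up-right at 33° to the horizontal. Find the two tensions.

ΣF_x = 0: −T_P·cos58° + T_Q·cos33° = 0 → T_Q = 0.631856·T_P.
ΣF_y = 0: T_P·sin58° + T_Q·sin33° = 550.
Substitute: T_P·(0.848048 + 0.631856·0.544639) = 550 → T_P = 461.339 ≈ 461.3 N.
Then T_Q = 0.631856 × 461.339 = 291.5 N.

T_P = 461.3 N, T_Q = 291.5 N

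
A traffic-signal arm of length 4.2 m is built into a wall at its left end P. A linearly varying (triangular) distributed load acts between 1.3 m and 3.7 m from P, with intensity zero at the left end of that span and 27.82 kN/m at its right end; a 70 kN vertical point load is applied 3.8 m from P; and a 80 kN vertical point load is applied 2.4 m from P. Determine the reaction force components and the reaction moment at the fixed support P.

Resultant of the triangular load: ½ × 27.82 × 2.4 = 33.384 kN, acting at 2.9 m from P (one-third of the span from the peak).
ΣF_x = 0: P_x = 0.
ΣF_y = 0: P_y − ½·27.82·2.4 − 70 − 80 = 0 → P_y = 183.4 kN.
ΣM about P: M_P − (½·27.82·2.4)·2.9 − 70·3.8 − 80·2.4 = 0 → M_P = 554.8 kN·m.

P_x = 0, P_y = 183.4 kN, M_P = 554.8 kN·m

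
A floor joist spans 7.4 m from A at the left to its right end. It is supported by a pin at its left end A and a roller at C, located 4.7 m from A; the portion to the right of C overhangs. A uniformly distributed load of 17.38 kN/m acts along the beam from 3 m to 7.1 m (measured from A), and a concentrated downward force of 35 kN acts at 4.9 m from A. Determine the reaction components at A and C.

A_x = 0, A_y = -6.796 kN, C_y = 113.1 kN

Resultant of the distributed load: 17.38 × 4.1 = 71.258 kN at 5.05 m from A.
Moments about A: C_y·4.7 − (17.38·4.1)·5.05 − 35·4.9 = 0 → C_y = 531.3529/4.7 = 113.054 ≈ 113.1 kN.
ΣF_y = 0: A_y + 113.054 − 17.38·4.1 − 35 = 0 → A_y = -6.796 kN.
ΣF_x = 0: no horizontal applied forces, so A_x = 0.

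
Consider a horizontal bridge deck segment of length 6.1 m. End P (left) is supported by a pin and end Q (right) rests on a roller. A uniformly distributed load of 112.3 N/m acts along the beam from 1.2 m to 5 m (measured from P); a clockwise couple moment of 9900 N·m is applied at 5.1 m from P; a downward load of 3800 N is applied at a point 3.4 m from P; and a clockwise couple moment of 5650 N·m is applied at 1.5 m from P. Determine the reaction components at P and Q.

Resultant of the distributed load: 112.3 × 3.8 = 426.74 N at 3.1 m from P.
Taking moments about P: Q_y·6.1 − (112.3·3.8)·3.1 − 9900 − 3800·3.4 − 5650 = 0 → Q_y = 29792.894/6.1 = 4884.08 ≈ 4884 N.
ΣF_y = 0: P_y + 4884.08 − 112.3·3.8 − 3800 = 0 → P_y = -657.3 N.
ΣF_x = 0: no horizontal applied forces, so P_x = 0.

P_x = 0, P_y = -657.3 N, Q_y = 4884 N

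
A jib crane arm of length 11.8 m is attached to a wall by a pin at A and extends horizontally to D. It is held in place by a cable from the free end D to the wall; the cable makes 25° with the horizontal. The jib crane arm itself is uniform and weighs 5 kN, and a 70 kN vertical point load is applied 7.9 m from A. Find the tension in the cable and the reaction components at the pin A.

T = 116.8 kN, A_x = 105.9 kN, A_y = 25.64 kN

ΣM about A: T·sin25°·11.8 − 5·5.9 − 70·7.9 = 0 → T = 582.5/(11.8·0.422618) = 116.806 ≈ 116.8 kN.
ΣF_x = 0: A_x − T·cos25° = 0 → A_x = 116.806 × 0.906308 = 105.9 kN.
ΣF_y = 0: A_y + T·sin25° − 5 − 70 = 0 → A_y = 75 − 116.806 × 0.422618 = 25.64 kN.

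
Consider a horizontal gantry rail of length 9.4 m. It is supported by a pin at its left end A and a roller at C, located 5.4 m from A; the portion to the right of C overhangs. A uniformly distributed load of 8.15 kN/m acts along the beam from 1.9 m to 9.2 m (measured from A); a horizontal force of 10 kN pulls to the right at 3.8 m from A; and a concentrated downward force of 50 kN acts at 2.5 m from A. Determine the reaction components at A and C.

A_x = -10.00 kN, A_y = 25.20 kN, C_y = 84.30 kN

Resultant of the distributed load: 8.15 × 7.3 = 59.495 kN at 5.55 m from A.
Moments about A: C_y·5.4 − (8.15·7.3)·5.55 − 50·2.5 = 0 → C_y = 455.19725/5.4 = 84.2958 ≈ 84.30 kN.
ΣF_y = 0: A_y + 84.2958 − 8.15·7.3 − 50 = 0 → A_y = 25.20 kN.
ΣF_x = 0: A_x + 10 = 0 → A_x = -10.00 kN.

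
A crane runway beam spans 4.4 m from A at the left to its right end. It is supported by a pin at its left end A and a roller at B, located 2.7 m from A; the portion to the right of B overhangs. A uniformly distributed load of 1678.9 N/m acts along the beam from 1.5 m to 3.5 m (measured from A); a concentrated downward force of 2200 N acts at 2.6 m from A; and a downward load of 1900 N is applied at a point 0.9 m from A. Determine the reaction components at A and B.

Resultant of the distributed load: 1678.9 × 2 = 3357.8 N at 2.5 m from A.
Taking moments about A: B_y·2.7 − (1678.9·2)·2.5 − 2200·2.6 − 1900·0.9 = 0 → B_y = 15824.5/2.7 = 5860.93 ≈ 5861 N.
ΣF_y = 0: A_y + 5860.93 − 1678.9·2 − 2200 − 1900 = 0 → A_y = 1597 N.
ΣF_x = 0: no horizontal applied forces, so A_x = 0.

A_x = 0, A_y = 1597 N, B_y = 5861 N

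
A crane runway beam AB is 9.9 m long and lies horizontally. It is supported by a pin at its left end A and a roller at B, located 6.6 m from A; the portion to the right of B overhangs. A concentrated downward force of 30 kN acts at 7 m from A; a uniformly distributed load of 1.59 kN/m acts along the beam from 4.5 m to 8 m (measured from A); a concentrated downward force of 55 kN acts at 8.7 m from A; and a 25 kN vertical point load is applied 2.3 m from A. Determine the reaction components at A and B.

A_x = 0, A_y = -2.735 kN, B_y = 118.3 kN

Resultant of the distributed load: 1.59 × 3.5 = 5.565 kN at 6.25 m from A.
Taking moments about A: B_y·6.6 − 30·7 − (1.59·3.5)·6.25 − 55·8.7 − 25·2.3 = 0 → B_y = 780.78125/6.6 = 118.3 kN.
ΣF_y = 0: A_y + 118.3 − 30 − 1.59·3.5 − 55 − 25 = 0 → A_y = -2.735 kN.
ΣF_x = 0: no horizontal applied forces, so A_x = 0.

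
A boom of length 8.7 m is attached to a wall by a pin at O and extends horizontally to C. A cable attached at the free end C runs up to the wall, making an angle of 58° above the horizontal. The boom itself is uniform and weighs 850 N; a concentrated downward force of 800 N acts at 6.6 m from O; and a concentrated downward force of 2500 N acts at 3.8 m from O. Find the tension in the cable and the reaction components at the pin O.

ΣM about O: T·sin58°·8.7 − 850·4.35 − 800·6.6 − 2500·3.8 = 0 → T = 18477.5/(8.7·0.848048) = 2504.4 ≈ 2504 N.
ΣF_x = 0: O_x − T·cos58° = 0 → O_x = 2504.4 × 0.529919 = 1327 N.
ΣF_y = 0: O_y + T·sin58° − 850 − 800 − 2500 = 0 → O_y = 4150 − 2504.4 × 0.848048 = 2026 N.

T = 2504 N, O_x = 1327 N, O_y = 2026 N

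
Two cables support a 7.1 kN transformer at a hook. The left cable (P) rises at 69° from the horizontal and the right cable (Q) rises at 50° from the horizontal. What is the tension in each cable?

T_P = 5.218 kN, T_Q = 2.909 kN

ΣF_x = 0: −T_P·cos69° + T_Q·cos50° = 0 → T_Q = 0.557522·T_P.
ΣF_y = 0: T_P·sin69° + T_Q·sin50° = 7.1.
Substitute: T_P·(0.93358 + 0.557522·0.766044) = 7.1 → T_P = 5.21803 ≈ 5.218 kN.
Then T_Q = 0.557522 × 5.21803 = 2.909 kN.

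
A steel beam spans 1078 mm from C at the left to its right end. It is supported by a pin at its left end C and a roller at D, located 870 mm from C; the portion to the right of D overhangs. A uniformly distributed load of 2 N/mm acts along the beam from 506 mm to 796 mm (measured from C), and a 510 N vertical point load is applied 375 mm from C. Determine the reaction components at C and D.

C_x = 0, C_y = 436.2 N, D_y = 653.8 N

Resultant of the distributed load: 2 × 290 = 580 N at 651 mm from C.
ΣM about C: D_y·870 − (2·290)·651 − 510·375 = 0 → D_y = 568830/870 = 653.828 ≈ 653.8 N.
ΣF_y = 0: C_y + 653.828 − 2·290 − 510 = 0 → C_y = 436.2 N.
ΣF_x = 0: no horizontal applied forces, so C_x = 0.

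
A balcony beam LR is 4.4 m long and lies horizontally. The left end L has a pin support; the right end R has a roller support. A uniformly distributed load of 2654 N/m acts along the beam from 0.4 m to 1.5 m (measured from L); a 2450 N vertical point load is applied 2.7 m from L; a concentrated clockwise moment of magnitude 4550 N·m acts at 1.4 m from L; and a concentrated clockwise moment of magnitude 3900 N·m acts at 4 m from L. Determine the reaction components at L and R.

Resultant of the distributed load: 2654 × 1.1 = 2919.4 N at 0.95 m from L.
Moments about L: R_y·4.4 − (2654·1.1)·0.95 − 2450·2.7 − 4550 − 3900 = 0 → R_y = 17838.43/4.4 = 4054.19 ≈ 4054 N.
ΣF_y = 0: L_y + 4054.19 − 2654·1.1 − 2450 = 0 → L_y = 1315 N.
ΣF_x = 0: no horizontal applied forces, so L_x = 0.

L_x = 0, L_y = 1315 N, R_y = 4054 N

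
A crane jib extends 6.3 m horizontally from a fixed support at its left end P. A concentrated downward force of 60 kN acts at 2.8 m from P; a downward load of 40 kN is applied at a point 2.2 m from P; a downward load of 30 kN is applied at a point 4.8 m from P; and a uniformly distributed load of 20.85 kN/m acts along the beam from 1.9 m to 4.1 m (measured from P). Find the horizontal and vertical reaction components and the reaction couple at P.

Resultant of the distributed load: 20.85 × 2.2 = 45.87 kN at 3 m from P.
ΣF_x = 0: P_x = 0.
ΣF_y = 0: P_y − 60 − 40 − 30 − 20.85·2.2 = 0 → P_y = 175.9 kN.
ΣM about P: M_P − 60·2.8 − 40·2.2 − 30·4.8 − (20.85·2.2)·3 = 0 → M_P = 537.6 kN·m.

P_x = 0, P_y = 175.9 kN, M_P = 537.6 kN·m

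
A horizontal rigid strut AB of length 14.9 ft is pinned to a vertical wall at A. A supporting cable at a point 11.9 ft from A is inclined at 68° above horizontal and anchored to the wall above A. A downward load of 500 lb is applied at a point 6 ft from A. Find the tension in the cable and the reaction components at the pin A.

T = 271.9 lb, A_x = 101.9 lb, A_y = 247.9 lb

ΣM about A: T·sin68°·11.9 − 500·6 = 0 → T = 3000/(11.9·0.927184) = 271.899 ≈ 271.9 lb.
ΣF_x = 0: A_x − T·cos68° = 0 → A_x = 271.899 × 0.374607 = 101.9 lb.
ΣF_y = 0: A_y + T·sin68° − 500 = 0 → A_y = 500 − 271.899 × 0.927184 = 247.9 lb.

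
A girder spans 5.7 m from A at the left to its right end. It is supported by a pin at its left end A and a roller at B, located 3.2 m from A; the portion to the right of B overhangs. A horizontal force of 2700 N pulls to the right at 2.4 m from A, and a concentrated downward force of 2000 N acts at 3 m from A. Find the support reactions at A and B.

ΣM about A: B_y·3.2 − 2000·3 = 0 → B_y = 6000/3.2 = 1875 N.
ΣF_y = 0: A_y + 1875 − 2000 = 0 → A_y = 125.0 N.
ΣF_x = 0: A_x + 2700 = 0 → A_x = -2700 N.

A_x = -2700 N, A_y = 125.0 N, B_y = 1875 N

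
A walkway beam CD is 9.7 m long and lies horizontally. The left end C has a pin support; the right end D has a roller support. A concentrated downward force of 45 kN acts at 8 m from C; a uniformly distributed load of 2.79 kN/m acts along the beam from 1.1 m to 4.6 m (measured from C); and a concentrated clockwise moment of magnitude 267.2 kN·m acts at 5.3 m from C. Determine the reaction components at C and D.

Resultant of the distributed load: 2.79 × 3.5 = 9.765 kN at 2.85 m from C.
ΣM about C: D_y·9.7 − 45·8 − (2.79·3.5)·2.85 − 267.2 = 0 → D_y = 655.03025/9.7 = 67.5289 ≈ 67.53 kN.
ΣF_y = 0: C_y + 67.5289 − 45 − 2.79·3.5 = 0 → C_y = -12.76 kN.
ΣF_x = 0: no horizontal applied forces, so C_x = 0.

C_x = 0, C_y = -12.76 kN, D_y = 67.53 kN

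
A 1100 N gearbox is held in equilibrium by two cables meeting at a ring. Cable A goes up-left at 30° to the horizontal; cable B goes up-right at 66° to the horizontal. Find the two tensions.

T_A = 449.9 N, T_B = 957.9 N

ΣF_x = 0: −T_A·cos30° + T_B·cos66° = 0 → T_B = 2.1292·T_A.
ΣF_y = 0: T_A·sin30° + T_B·sin66° = 1100.
Substitute: T_A·(0.5 + 2.1292·0.913545) = 1100 → T_A = 449.876 ≈ 449.9 N.
Then T_B = 2.1292 × 449.876 = 957.9 N.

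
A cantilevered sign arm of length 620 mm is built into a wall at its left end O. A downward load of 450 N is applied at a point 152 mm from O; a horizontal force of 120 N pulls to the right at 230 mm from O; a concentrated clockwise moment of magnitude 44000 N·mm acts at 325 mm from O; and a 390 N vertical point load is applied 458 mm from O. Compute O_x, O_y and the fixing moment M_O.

O_x = -120.0 N, O_y = 840.0 N, M_O = 291000 N·mm

ΣF_x = 0: O_x + 120 = 0 → O_x = -120.0 N.
ΣF_y = 0: O_y − 450 − 390 = 0 → O_y = 840.0 N.
ΣM about O: M_O − 450·152 − 44000 − 390·458 = 0 → M_O = 291000 N·mm.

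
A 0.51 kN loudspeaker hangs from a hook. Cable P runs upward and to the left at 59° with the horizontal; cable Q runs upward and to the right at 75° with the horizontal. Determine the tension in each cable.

ΣF_x = 0: −T_P·cos59° + T_Q·cos75° = 0 → T_Q = 1.98995·T_P.
ΣF_y = 0: T_P·sin59° + T_Q·sin75° = 0.51.
Substitute: T_P·(0.857167 + 1.98995·0.965926) = 0.51 → T_P = 0.183499 ≈ 0.1835 kN.
Then T_Q = 1.98995 × 0.183499 = 0.3652 kN.

T_P = 0.1835 kN, T_Q = 0.3652 kN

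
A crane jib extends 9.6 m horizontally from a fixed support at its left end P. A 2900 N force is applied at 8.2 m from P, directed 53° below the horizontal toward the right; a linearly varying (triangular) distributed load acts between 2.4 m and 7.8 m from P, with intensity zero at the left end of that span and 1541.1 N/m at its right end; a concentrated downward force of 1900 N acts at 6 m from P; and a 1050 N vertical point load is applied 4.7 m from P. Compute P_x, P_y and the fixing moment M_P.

P_x = -1745 N, P_y = 9427 N, M_P = 60290 N·m

Resultant of the triangular load: ½ × 1541.1 × 5.4 = 4160.97 N, acting at 6 m from P (one-third of the span from the peak).
ΣF_x = 0: P_x + 2900·cos53° = 0 → P_x = -1745 N.
ΣF_y = 0: P_y − 2900·sin53° − ½·1541.1·5.4 − 1900 − 1050 = 0 → P_y = 9427 N.
ΣM about P: M_P − 2900·sin53°·8.2 − (½·1541.1·5.4)·6 − 1900·6 − 1050·4.7 = 0 → M_P = 60290 N·m.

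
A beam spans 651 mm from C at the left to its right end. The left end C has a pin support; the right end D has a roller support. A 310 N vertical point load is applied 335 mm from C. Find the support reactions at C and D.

C_x = 0, C_y = 150.5 N, D_y = 159.5 N

Moments about C: D_y·651 − 310·335 = 0 → D_y = 103850/651 = 159.524 ≈ 159.5 N.
ΣF_y = 0: C_y + 159.524 − 310 = 0 → C_y = 150.5 N.
ΣF_x = 0: no horizontal applied forces, so C_x = 0.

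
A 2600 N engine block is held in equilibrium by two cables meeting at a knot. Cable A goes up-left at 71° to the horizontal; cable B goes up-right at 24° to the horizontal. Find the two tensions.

ΣF_x = 0: −T_A·cos71° + T_B·cos24° = 0 → T_B = 0.356379·T_A.
ΣF_y = 0: T_A·sin71° + T_B·sin24° = 2600.
Substitute: T_A·(0.945519 + 0.356379·0.406737) = 2600 → T_A = 2384.29 ≈ 2384 N.
Then T_B = 0.356379 × 2384.29 = 849.7 N.

T_A = 2384 N, T_B = 849.7 N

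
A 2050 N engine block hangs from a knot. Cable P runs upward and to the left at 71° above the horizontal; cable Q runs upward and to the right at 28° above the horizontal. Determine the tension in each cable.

T_P = 1833 N, T_Q = 675.7 N

ΣF_x = 0: −T_P·cos71° + T_Q·cos28° = 0 → T_Q = 0.368729·T_P.
ΣF_y = 0: T_P·sin71° + T_Q·sin28° = 2050.
Substitute: T_P·(0.945519 + 0.368729·0.469472) = 2050 → T_P = 1832.6 ≈ 1833 N.
Then T_Q = 0.368729 × 1832.6 = 675.7 N.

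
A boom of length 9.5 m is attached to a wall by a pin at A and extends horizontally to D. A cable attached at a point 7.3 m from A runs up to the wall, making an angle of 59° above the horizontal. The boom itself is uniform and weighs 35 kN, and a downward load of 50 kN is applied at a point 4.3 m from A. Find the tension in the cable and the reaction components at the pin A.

T = 60.93 kN, A_x = 31.38 kN, A_y = 32.77 kN

ΣM about A: T·sin59°·7.3 − 35·4.75 − 50·4.3 = 0 → T = 381.25/(7.3·0.857167) = 60.9286 ≈ 60.93 kN.
ΣF_x = 0: A_x − T·cos59° = 0 → A_x = 60.9286 × 0.515038 = 31.38 kN.
ΣF_y = 0: A_y + T·sin59° − 35 − 50 = 0 → A_y = 85 − 60.9286 × 0.857167 = 32.77 kN.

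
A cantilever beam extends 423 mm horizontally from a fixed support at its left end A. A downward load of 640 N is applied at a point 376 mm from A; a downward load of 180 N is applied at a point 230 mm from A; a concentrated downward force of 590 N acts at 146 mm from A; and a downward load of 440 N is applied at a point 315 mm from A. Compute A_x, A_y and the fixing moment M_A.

A_x = 0, A_y = 1850 N, M_A = 506800 N·mm

ΣF_x = 0: A_x = 0.
ΣF_y = 0: A_y − 640 − 180 − 590 − 440 = 0 → A_y = 1850 N.
ΣM about A: M_A − 640·376 − 180·230 − 590·146 − 440·315 = 0 → M_A = 506800 N·mm.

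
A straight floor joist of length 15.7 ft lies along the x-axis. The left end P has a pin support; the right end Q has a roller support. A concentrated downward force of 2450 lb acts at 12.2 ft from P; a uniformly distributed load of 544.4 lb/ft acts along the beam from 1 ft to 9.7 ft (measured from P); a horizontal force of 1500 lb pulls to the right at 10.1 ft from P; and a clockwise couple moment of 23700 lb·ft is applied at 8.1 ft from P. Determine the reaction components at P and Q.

Resultant of the distributed load: 544.4 × 8.7 = 4736.28 lb at 5.35 ft from P.
Moments about P: Q_y·15.7 − 2450·12.2 − (544.4·8.7)·5.35 − 23700 = 0 → Q_y = 78929.098/15.7 = 5027.33 ≈ 5027 lb.
ΣF_y = 0: P_y + 5027.33 − 2450 − 544.4·8.7 = 0 → P_y = 2159 lb.
ΣF_x = 0: P_x + 1500 = 0 → P_x = -1500 lb.

P_x = -1500 lb, P_y = 2159 lb, Q_y = 5027 lb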